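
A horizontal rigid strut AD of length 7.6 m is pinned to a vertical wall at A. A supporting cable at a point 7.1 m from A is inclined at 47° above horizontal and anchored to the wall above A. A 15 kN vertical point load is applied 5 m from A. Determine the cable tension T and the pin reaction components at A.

T = 14.44 kN, A_x = 9.851 kN, A_y = 4.437 kN

ΣM about A: T·sin47°·7.1 − 15·5 = 0 → T = 75/(7.1·0.731354) = 14.4436 ≈ 14.44 kN.
ΣF_x = 0: A_x − T·cos47° = 0 → A_x = 14.4436 × 0.681998 = 9.851 kN.
ΣF_y = 0: A_y + T·sin47° − 15 = 0 → A_y = 15 − 14.4436 × 0.731354 = 4.437 kN.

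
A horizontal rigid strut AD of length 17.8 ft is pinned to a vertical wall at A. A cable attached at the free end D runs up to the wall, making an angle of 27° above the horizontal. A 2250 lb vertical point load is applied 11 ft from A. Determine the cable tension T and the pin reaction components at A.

ΣM about A: T·sin27°·17.8 − 2250·11 = 0 → T = 24750/(17.8·0.45399) = 3062.73 ≈ 3063 lb.
ΣF_x = 0: A_x − T·cos27° = 0 → A_x = 3062.73 × 0.891007 = 2729 lb.
ΣF_y = 0: A_y + T·sin27° − 2250 = 0 → A_y = 2250 − 3062.73 × 0.45399 = 859.6 lb.

T = 3063 lb, A_x = 2729 lb, A_y = 859.6 lb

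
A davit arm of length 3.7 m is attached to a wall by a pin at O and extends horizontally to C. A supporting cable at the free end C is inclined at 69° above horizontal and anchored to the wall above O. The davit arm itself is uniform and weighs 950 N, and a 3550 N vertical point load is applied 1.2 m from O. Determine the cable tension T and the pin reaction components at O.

ΣM about O: T·sin69°·3.7 − 950·1.85 − 3550·1.2 = 0 → T = 6017.5/(3.7·0.93358) = 1742.06 ≈ 1742 N.
ΣF_x = 0: O_x − T·cos69° = 0 → O_x = 1742.06 × 0.358368 = 624.3 N.
ΣF_y = 0: O_y + T·sin69° − 950 − 3550 = 0 → O_y = 4500 − 1742.06 × 0.93358 = 2874 N.

T = 1742 N, O_x = 624.3 N, O_y = 2874 N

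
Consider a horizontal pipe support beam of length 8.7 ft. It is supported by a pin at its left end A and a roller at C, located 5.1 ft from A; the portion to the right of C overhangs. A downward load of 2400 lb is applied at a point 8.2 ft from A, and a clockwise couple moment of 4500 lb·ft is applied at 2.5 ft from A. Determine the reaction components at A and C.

A_x = 0, A_y = -2341 lb, C_y = 4741 lb

Taking moments about A: C_y·5.1 − 2400·8.2 − 4500 = 0 → C_y = 24180/5.1 = 4741.18 ≈ 4741 lb.
ΣF_y = 0: A_y + 4741.18 − 2400 = 0 → A_y = -2341 lb.
ΣF_x = 0: no horizontal applied forces, so A_x = 0.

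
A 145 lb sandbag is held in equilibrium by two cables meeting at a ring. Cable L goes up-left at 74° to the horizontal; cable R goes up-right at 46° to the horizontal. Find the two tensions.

T_L = 116.3 lb, T_R = 46.15 lb

ΣF_x = 0: −T_L·cos74° + T_R·cos46° = 0 → T_R = 0.396796·T_L.
ΣF_y = 0: T_L·sin74° + T_R·sin46° = 145.
Substitute: T_L·(0.961262 + 0.396796·0.71934) = 145 → T_L = 116.308 ≈ 116.3 lb.
Then T_R = 0.396796 × 116.308 = 46.15 lb.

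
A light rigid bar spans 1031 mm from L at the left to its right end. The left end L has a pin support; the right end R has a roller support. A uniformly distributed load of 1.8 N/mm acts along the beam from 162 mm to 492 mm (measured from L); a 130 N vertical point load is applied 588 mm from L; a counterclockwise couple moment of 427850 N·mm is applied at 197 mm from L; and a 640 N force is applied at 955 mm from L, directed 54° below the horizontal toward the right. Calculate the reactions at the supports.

Resultant of the distributed load: 1.8 × 330 = 594 N at 327 mm from L.
ΣM about L: R_y·1031 − (1.8·330)·327 − 130·588 + 427850 − 640·sin54°·955 = 0 → R_y = 337299/1031 = 327.157 ≈ 327.2 N.
ΣF_y = 0: L_y + 327.157 − 1.8·330 − 130 − 640·sin54° = 0 → L_y = 914.6 N.
ΣF_x = 0: L_x + 640·cos54° = 0 → L_x = -376.2 N.

L_x = -376.2 N, L_y = 914.6 N, R_y = 327.2 N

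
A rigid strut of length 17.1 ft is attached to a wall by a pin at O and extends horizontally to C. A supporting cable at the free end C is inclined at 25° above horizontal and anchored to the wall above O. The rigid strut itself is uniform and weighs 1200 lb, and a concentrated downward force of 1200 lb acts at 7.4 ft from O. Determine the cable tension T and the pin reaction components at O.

T = 2648 lb, O_x = 2400 lb, O_y = 1281 lb

ΣM about O: T·sin25°·17.1 − 1200·8.55 − 1200·7.4 = 0 → T = 19140/(17.1·0.422618) = 2648.49 ≈ 2648 lb.
ΣF_x = 0: O_x − T·cos25° = 0 → O_x = 2648.49 × 0.906308 = 2400 lb.
ΣF_y = 0: O_y + T·sin25° − 1200 − 1200 = 0 → O_y = 2400 − 2648.49 × 0.422618 = 1281 lb.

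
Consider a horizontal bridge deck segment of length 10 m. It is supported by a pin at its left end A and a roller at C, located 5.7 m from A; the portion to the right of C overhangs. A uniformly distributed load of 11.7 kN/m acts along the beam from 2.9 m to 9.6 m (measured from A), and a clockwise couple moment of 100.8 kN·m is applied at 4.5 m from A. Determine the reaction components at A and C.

A_x = 0, A_y = -25.25 kN, C_y = 103.6 kN

Resultant of the distributed load: 11.7 × 6.7 = 78.39 kN at 6.25 m from A.
Taking moments about A: C_y·5.7 − (11.7·6.7)·6.25 − 100.8 = 0 → C_y = 590.7375/5.7 = 103.638 ≈ 103.6 kN.
ΣF_y = 0: A_y + 103.638 − 11.7·6.7 = 0 → A_y = -25.25 kN.
ΣF_x = 0: no horizontal applied forces, so A_x = 0.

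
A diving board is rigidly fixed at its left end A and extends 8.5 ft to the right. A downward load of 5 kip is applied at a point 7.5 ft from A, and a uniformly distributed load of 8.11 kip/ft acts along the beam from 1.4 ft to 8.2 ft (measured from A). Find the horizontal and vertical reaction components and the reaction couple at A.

A_x = 0, A_y = 60.15 kip, M_A = 302.2 kip·ft

Resultant of the distributed load: 8.11 × 6.8 = 55.148 kip at 4.8 ft from A.
ΣF_x = 0: A_x = 0.
ΣF_y = 0: A_y − 5 − 8.11·6.8 = 0 → A_y = 60.15 kip.
ΣM about A: M_A − 5·7.5 − (8.11·6.8)·4.8 = 0 → M_A = 302.2 kip·ft.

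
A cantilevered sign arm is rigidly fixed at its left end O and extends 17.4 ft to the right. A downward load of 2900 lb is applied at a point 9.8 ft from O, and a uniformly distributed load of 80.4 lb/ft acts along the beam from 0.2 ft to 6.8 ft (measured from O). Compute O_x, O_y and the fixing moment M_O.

O_x = 0, O_y = 3431 lb, M_O = 30280 lb·ft

Resultant of the distributed load: 80.4 × 6.6 = 530.64 lb at 3.5 ft from O.
ΣF_x = 0: O_x = 0.
ΣF_y = 0: O_y − 2900 − 80.4·6.6 = 0 → O_y = 3431 lb.
ΣM about O: M_O − 2900·9.8 − (80.4·6.6)·3.5 = 0 → M_O = 30280 lb·ft.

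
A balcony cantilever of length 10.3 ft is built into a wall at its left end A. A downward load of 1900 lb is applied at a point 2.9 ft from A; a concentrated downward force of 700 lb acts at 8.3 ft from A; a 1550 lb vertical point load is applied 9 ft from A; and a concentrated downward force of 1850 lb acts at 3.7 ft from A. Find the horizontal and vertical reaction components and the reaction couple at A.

A_x = 0, A_y = 6000 lb, M_A = 32120 lb·ft

ΣF_x = 0: A_x = 0.
ΣF_y = 0: A_y − 1900 − 700 − 1550 − 1850 = 0 → A_y = 6000 lb.
ΣM about A: M_A − 1900·2.9 − 700·8.3 − 1550·9 − 1850·3.7 = 0 → M_A = 32120 lb·ft.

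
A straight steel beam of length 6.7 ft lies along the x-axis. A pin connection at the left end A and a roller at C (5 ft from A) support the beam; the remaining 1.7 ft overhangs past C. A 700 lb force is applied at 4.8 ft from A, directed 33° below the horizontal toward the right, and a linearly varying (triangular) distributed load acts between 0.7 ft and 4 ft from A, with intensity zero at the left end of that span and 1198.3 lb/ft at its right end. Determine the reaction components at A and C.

Resultant of the triangular load: ½ × 1198.3 × 3.3 = 1977.195 lb, acting at 2.9 ft from A (one-third of the span from the peak).
Taking moments about A: C_y·5 − 700·sin33°·4.8 − (½·1198.3·3.3)·2.9 = 0 → C_y = 7563.85/5 = 1512.77 ≈ 1513 lb.
ΣF_y = 0: A_y + 1512.77 − 700·sin33° − ½·1198.3·3.3 = 0 → A_y = 845.7 lb.
ΣF_x = 0: A_x + 700·cos33° = 0 → A_x = -587.1 lb.

A_x = -587.1 lb, A_y = 845.7 lb, C_y = 1513 lb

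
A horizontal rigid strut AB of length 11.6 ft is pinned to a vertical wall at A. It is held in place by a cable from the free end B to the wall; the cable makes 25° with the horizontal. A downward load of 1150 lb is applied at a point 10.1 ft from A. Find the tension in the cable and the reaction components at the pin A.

T = 2369 lb, A_x = 2147 lb, A_y = 148.7 lb

ΣM about A: T·sin25°·11.6 − 1150·10.1 = 0 → T = 11615/(11.6·0.422618) = 2369.26 ≈ 2369 lb.
ΣF_x = 0: A_x − T·cos25° = 0 → A_x = 2369.26 × 0.906308 = 2147 lb.
ΣF_y = 0: A_y + T·sin25° − 1150 = 0 → A_y = 1150 − 2369.26 × 0.422618 = 148.7 lb.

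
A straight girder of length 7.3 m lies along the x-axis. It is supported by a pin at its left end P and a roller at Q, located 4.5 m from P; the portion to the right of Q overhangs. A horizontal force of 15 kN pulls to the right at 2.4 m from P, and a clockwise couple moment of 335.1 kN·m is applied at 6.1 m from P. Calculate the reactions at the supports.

P_x = -15.00 kN, P_y = -74.47 kN, Q_y = 74.47 kN

Moments about P: Q_y·4.5 − 335.1 = 0 → Q_y = 335.1/4.5 = 74.4667 ≈ 74.47 kN.
ΣF_y = 0: P_y + 74.4667  = 0 → P_y = -74.47 kN.
ΣF_x = 0: P_x + 15 = 0 → P_x = -15.00 kN.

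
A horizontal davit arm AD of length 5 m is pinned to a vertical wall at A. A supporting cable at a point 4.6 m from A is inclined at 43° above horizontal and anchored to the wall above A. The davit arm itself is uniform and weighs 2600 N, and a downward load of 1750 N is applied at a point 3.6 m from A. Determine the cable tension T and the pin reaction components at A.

T = 4080 N, A_x = 2984 N, A_y = 1567 N

ΣM about A: T·sin43°·4.6 − 2600·2.5 − 1750·3.6 = 0 → T = 12800/(4.6·0.681998) = 4080.08 ≈ 4080 N.
ΣF_x = 0: A_x − T·cos43° = 0 → A_x = 4080.08 × 0.731354 = 2984 N.
ΣF_y = 0: A_y + T·sin43° − 2600 − 1750 = 0 → A_y = 4350 − 4080.08 × 0.681998 = 1567 N.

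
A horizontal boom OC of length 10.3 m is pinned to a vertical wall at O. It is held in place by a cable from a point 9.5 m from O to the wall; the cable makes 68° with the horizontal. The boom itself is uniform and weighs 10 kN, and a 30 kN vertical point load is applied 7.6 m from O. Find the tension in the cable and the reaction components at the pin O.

T = 31.73 kN, O_x = 11.89 kN, O_y = 10.58 kN

ΣM about O: T·sin68°·9.5 − 10·5.15 − 30·7.6 = 0 → T = 279.5/(9.5·0.927184) = 31.7316 ≈ 31.73 kN.
ΣF_x = 0: O_x − T·cos68° = 0 → O_x = 31.7316 × 0.374607 = 11.89 kN.
ΣF_y = 0: O_y + T·sin68° − 10 − 30 = 0 → O_y = 40 − 31.7316 × 0.927184 = 10.58 kN.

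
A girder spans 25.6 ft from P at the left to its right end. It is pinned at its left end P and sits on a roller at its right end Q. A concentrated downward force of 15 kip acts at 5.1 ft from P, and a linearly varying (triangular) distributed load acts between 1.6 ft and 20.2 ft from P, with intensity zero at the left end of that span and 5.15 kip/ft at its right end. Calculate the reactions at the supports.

P_x = 0, P_y = 33.71 kip, Q_y = 29.18 kip

Resultant of the triangular load: ½ × 5.15 × 18.6 = 47.895 kip, acting at 14 ft from P (one-third of the span from the peak).
Taking moments about P: Q_y·25.6 − 15·5.1 − (½·5.15·18.6)·14 = 0 → Q_y = 747.03/25.6 = 29.1809 ≈ 29.18 kip.
ΣF_y = 0: P_y + 29.1809 − 15 − ½·5.15·18.6 = 0 → P_y = 33.71 kip.
ΣF_x = 0: no horizontal applied forces, so P_x = 0.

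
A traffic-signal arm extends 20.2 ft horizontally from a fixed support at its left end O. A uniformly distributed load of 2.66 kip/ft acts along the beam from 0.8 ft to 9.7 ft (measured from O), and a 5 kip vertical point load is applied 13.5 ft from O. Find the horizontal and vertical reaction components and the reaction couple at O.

O_x = 0, O_y = 28.67 kip, M_O = 191.8 kip·ft

Resultant of the distributed load: 2.66 × 8.9 = 23.674 kip at 5.25 ft from O.
ΣF_x = 0: O_x = 0.
ΣF_y = 0: O_y − 2.66·8.9 − 5 = 0 → O_y = 28.67 kip.
ΣM about O: M_O − (2.66·8.9)·5.25 − 5·13.5 = 0 → M_O = 191.8 kip·ft.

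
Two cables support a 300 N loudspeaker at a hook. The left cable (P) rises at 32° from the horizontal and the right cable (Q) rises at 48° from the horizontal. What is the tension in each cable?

ΣF_x = 0: −T_P·cos32° + T_Q·cos48° = 0 → T_Q = 1.26739·T_P.
ΣF_y = 0: T_P·sin32° + T_Q·sin48° = 300.
Substitute: T_P·(0.529919 + 1.26739·0.743145) = 300 → T_P = 203.836 ≈ 203.8 N.
Then T_Q = 1.26739 × 203.836 = 258.3 N.

T_P = 203.8 N, T_Q = 258.3 N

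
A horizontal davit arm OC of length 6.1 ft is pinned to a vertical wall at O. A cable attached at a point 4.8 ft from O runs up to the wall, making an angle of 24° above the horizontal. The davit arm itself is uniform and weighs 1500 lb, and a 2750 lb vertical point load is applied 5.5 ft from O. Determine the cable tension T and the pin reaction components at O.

T = 10090 lb, O_x = 9218 lb, O_y = 145.8 lb

ΣM about O: T·sin24°·4.8 − 1500·3.05 − 2750·5.5 = 0 → T = 19700/(4.8·0.406737) = 10090.5 ≈ 10090 lb.
ΣF_x = 0: O_x − T·cos24° = 0 → O_x = 10090.5 × 0.913545 = 9218 lb.
ΣF_y = 0: O_y + T·sin24° − 1500 − 2750 = 0 → O_y = 4250 − 10090.5 × 0.406737 = 145.8 lb.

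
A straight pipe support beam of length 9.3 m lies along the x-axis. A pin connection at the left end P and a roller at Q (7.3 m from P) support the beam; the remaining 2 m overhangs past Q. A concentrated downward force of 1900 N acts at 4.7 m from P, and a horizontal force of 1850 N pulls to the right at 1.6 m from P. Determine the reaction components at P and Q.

P_x = -1850 N, P_y = 676.7 N, Q_y = 1223 N

ΣM about P: Q_y·7.3 − 1900·4.7 = 0 → Q_y = 8930/7.3 = 1223.29 ≈ 1223 N.
ΣF_y = 0: P_y + 1223.29 − 1900 = 0 → P_y = 676.7 N.
ΣF_x = 0: P_x + 1850 = 0 → P_x = -1850 N.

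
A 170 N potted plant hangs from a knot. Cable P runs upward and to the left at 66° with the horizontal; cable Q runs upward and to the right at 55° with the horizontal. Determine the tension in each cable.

ΣF_x = 0: −T_P·cos66° + T_Q·cos55° = 0 → T_Q = 0.709124·T_P.
ΣF_y = 0: T_P·sin66° + T_Q·sin55° = 170.
Substitute: T_P·(0.913545 + 0.709124·0.819152) = 170 → T_P = 113.756 ≈ 113.8 N.
Then T_Q = 0.709124 × 113.756 = 80.67 N.

T_P = 113.8 N, T_Q = 80.67 N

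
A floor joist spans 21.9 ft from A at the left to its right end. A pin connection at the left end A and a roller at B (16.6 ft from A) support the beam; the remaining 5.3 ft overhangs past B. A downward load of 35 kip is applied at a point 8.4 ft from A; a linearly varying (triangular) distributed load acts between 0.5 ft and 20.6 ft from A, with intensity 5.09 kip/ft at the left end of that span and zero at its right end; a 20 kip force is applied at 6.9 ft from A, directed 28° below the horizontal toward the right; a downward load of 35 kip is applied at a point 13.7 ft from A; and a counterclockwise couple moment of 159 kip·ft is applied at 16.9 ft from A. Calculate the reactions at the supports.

Resultant of the triangular load: ½ × 5.09 × 20.1 = 51.1545 kip, acting at 7.2 ft from A (one-third of the span from the peak).
Moments about A: B_y·16.6 − 35·8.4 − (½·5.09·20.1)·7.2 − 20·sin28°·6.9 − 35·13.7 + 159 = 0 → B_y = 1047.6/16.6 = 63.1084 ≈ 63.11 kip.
ΣF_y = 0: A_y + 63.1084 − 35 − ½·5.09·20.1 − 20·sin28° − 35 = 0 → A_y = 67.44 kip.
ΣF_x = 0: A_x + 20·cos28° = 0 → A_x = -17.66 kip.

A_x = -17.66 kip, A_y = 67.44 kip, B_y = 63.11 kip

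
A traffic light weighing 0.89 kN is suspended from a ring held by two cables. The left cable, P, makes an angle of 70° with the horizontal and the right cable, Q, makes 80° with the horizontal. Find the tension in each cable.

ΣF_x = 0: −T_P·cos70° + T_Q·cos80° = 0 → T_Q = 1.96962·T_P.
ΣF_y = 0: T_P·sin70° + T_Q·sin80° = 0.89.
Substitute: T_P·(0.939693 + 1.96962·0.984808) = 0.89 → T_P = 0.309093 ≈ 0.3091 kN.
Then T_Q = 1.96962 × 0.309093 = 0.6088 kN.

T_P = 0.3091 kN, T_Q = 0.6088 kN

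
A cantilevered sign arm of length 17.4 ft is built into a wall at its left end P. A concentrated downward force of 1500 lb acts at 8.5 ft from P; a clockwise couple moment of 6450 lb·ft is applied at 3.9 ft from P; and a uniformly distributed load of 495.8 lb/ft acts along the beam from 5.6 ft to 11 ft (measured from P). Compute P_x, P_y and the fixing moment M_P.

Resultant of the distributed load: 495.8 × 5.4 = 2677.32 lb at 8.3 ft from P.
ΣF_x = 0: P_x = 0.
ΣF_y = 0: P_y − 1500 − 495.8·5.4 = 0 → P_y = 4177 lb.
ΣM about P: M_P − 1500·8.5 − 6450 − (495.8·5.4)·8.3 = 0 → M_P = 41420 lb·ft.

P_x = 0, P_y = 4177 lb, M_P = 41420 lb·ft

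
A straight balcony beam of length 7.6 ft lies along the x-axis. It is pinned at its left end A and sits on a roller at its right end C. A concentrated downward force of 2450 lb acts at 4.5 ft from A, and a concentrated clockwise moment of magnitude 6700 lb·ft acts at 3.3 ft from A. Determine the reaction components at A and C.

ΣM about A: C_y·7.6 − 2450·4.5 − 6700 = 0 → C_y = 17725/7.6 = 2332.24 ≈ 2332 lb.
ΣF_y = 0: A_y + 2332.24 − 2450 = 0 → A_y = 117.8 lb.
ΣF_x = 0: no horizontal applied forces, so A_x = 0.

A_x = 0, A_y = 117.8 lb, C_y = 2332 lb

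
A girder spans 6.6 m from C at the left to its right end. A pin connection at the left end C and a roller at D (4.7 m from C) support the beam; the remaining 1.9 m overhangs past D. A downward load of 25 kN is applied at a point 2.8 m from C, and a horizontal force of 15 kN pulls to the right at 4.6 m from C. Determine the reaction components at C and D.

C_x = -15.00 kN, C_y = 10.11 kN, D_y = 14.89 kN

ΣM about C: D_y·4.7 − 25·2.8 = 0 → D_y = 70/4.7 = 14.8936 ≈ 14.89 kN.
ΣF_y = 0: C_y + 14.8936 − 25 = 0 → C_y = 10.11 kN.
ΣF_x = 0: C_x + 15 = 0 → C_x = -15.00 kN.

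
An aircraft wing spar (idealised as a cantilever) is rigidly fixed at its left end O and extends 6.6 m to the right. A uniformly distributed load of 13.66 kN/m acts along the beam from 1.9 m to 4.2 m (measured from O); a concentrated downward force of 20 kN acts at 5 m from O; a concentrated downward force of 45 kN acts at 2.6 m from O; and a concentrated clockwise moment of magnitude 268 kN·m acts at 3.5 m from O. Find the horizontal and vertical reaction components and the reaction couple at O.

O_x = 0, O_y = 96.42 kN, M_O = 580.8 kN·m

Resultant of the distributed load: 13.66 × 2.3 = 31.418 kN at 3.05 m from O.
ΣF_x = 0: O_x = 0.
ΣF_y = 0: O_y − 13.66·2.3 − 20 − 45 = 0 → O_y = 96.42 kN.
ΣM about O: M_O − (13.66·2.3)·3.05 − 20·5 − 45·2.6 − 268 = 0 → M_O = 580.8 kN·m.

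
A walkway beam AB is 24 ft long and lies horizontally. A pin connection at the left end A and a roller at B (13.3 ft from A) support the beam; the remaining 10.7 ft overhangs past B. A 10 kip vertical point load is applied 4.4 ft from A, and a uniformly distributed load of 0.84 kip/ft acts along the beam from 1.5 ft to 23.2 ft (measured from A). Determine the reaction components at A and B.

A_x = 0, A_y = 7.994 kip, B_y = 20.23 kip

Resultant of the distributed load: 0.84 × 21.7 = 18.228 kip at 12.35 ft from A.
Moments about A: B_y·13.3 − 10·4.4 − (0.84·21.7)·12.35 = 0 → B_y = 269.1158/13.3 = 20.2343 ≈ 20.23 kip.
ΣF_y = 0: A_y + 20.2343 − 10 − 0.84·21.7 = 0 → A_y = 7.994 kip.
ΣF_x = 0: no horizontal applied forces, so A_x = 0.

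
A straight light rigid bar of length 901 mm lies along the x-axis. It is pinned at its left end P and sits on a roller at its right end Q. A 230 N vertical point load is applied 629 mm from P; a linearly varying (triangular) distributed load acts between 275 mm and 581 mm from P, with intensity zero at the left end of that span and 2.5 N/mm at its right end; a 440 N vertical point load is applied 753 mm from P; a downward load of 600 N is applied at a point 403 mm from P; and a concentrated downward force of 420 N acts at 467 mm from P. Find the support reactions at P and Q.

Resultant of the triangular load: ½ × 2.5 × 306 = 382.5 N, acting at 479 mm from P (one-third of the span from the peak).
Taking moments about P: Q_y·901 − 230·629 − (½·2.5·306)·479 − 440·753 − 600·403 − 420·467 = 0 → Q_y = 1097147.5/901 = 1217.7 ≈ 1218 N.
ΣF_y = 0: P_y + 1217.7 − 230 − ½·2.5·306 − 440 − 600 − 420 = 0 → P_y = 854.8 N.
ΣF_x = 0: no horizontal applied forces, so P_x = 0.

P_x = 0, P_y = 854.8 N, Q_y = 1218 N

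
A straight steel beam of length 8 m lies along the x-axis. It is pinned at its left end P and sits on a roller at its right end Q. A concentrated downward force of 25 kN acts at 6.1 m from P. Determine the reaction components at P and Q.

Taking moments about P: Q_y·8 − 25·6.1 = 0 → Q_y = 152.5/8 = 19.0625 ≈ 19.06 kN.
ΣF_y = 0: P_y + 19.0625 − 25 = 0 → P_y = 5.938 kN.
ΣF_x = 0: no horizontal applied forces, so P_x = 0.

P_x = 0, P_y = 5.938 kN, Q_y = 19.06 kN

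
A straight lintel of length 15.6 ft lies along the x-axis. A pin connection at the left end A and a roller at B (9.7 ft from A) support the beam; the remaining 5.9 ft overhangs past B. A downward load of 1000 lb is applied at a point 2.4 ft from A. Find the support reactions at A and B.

ΣM about A: B_y·9.7 − 1000·2.4 = 0 → B_y = 2400/9.7 = 247.423 ≈ 247.4 lb.
ΣF_y = 0: A_y + 247.423 − 1000 = 0 → A_y = 752.6 lb.
ΣF_x = 0: no horizontal applied forces, so A_x = 0.

A_x = 0, A_y = 752.6 lb, B_y = 247.4 lb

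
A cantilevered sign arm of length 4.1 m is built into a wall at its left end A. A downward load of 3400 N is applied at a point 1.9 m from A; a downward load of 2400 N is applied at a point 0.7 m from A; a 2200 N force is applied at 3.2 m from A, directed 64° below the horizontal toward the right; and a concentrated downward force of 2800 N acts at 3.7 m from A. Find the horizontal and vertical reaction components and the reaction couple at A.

ΣF_x = 0: A_x + 2200·cos64° = 0 → A_x = -964.4 N.
ΣF_y = 0: A_y − 3400 − 2400 − 2200·sin64° − 2800 = 0 → A_y = 10580 N.
ΣM about A: M_A − 3400·1.9 − 2400·0.7 − 2200·sin64°·3.2 − 2800·3.7 = 0 → M_A = 24830 N·m.

A_x = -964.4 N, A_y = 10580 N, M_A = 24830 N·m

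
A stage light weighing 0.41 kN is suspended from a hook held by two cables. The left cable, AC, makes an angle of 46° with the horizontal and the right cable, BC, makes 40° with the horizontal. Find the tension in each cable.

ΣF_x = 0: −T_AC·cos46° + T_BC·cos40° = 0 → T_BC = 0.906812·T_AC.
ΣF_y = 0: T_AC·sin46° + T_BC·sin40° = 0.41.
Substitute: T_AC·(0.71934 + 0.906812·0.642788) = 0.41 → T_AC = 0.314845 ≈ 0.3148 kN.
Then T_BC = 0.906812 × 0.314845 = 0.2855 kN.

T_AC = 0.3148 kN, T_BC = 0.2855 kN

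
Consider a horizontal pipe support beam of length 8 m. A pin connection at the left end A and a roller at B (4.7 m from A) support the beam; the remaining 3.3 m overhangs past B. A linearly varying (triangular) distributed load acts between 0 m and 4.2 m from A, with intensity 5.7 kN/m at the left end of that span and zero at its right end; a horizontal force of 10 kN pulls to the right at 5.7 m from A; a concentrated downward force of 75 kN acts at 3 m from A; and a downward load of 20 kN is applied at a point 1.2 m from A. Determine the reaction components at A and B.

A_x = -10.00 kN, A_y = 50.43 kN, B_y = 56.54 kN

Resultant of the triangular load: ½ × 5.7 × 4.2 = 11.97 kN, acting at 1.4 m from A (one-third of the span from the peak).
Taking moments about A: B_y·4.7 − (½·5.7·4.2)·1.4 − 75·3 − 20·1.2 = 0 → B_y = 265.758/4.7 = 56.5443 ≈ 56.54 kN.
ΣF_y = 0: A_y + 56.5443 − ½·5.7·4.2 − 75 − 20 = 0 → A_y = 50.43 kN.
ΣF_x = 0: A_x + 10 = 0 → A_x = -10.00 kN.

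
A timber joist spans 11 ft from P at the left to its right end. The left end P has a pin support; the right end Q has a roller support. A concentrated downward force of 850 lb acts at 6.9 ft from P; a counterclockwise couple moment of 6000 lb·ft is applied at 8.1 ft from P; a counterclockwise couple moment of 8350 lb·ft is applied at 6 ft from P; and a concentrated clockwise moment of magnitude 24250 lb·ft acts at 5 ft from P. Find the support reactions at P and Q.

Moments about P: Q_y·11 − 850·6.9 + 6000 + 8350 − 24250 = 0 → Q_y = 15765/11 = 1433.18 ≈ 1433 lb.
ΣF_y = 0: P_y + 1433.18 − 850 = 0 → P_y = -583.2 lb.
ΣF_x = 0: no horizontal applied forces, so P_x = 0.

P_x = 0, P_y = -583.2 lb, Q_y = 1433 lb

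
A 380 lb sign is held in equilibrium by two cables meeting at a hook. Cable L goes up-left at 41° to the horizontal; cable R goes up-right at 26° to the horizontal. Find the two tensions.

ΣF_x = 0: −T_L·cos41° + T_R·cos26° = 0 → T_R = 0.839691·T_L.
ΣF_y = 0: T_L·sin41° + T_R·sin26° = 380.
Substitute: T_L·(0.656059 + 0.839691·0.438371) = 380 → T_L = 371.038 ≈ 371.0 lb.
Then T_R = 0.839691 × 371.038 = 311.6 lb.

T_L = 371.0 lb, T_R = 311.6 lb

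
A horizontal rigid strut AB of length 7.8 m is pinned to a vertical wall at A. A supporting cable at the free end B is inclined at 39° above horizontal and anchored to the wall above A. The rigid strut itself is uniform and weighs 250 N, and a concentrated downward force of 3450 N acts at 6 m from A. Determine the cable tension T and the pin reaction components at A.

T = 4416 N, A_x = 3432 N, A_y = 921.2 N

ΣM about A: T·sin39°·7.8 − 250·3.9 − 3450·6 = 0 → T = 21675/(7.8·0.62932) = 4415.63 ≈ 4416 N.
ΣF_x = 0: A_x − T·cos39° = 0 → A_x = 4415.63 × 0.777146 = 3432 N.
ΣF_y = 0: A_y + T·sin39° − 250 − 3450 = 0 → A_y = 3700 − 4415.63 × 0.62932 = 921.2 N.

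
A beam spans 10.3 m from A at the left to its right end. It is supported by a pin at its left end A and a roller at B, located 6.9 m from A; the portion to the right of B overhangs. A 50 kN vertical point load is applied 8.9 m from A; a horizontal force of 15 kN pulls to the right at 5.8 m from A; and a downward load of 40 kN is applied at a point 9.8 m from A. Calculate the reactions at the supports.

ΣM about A: B_y·6.9 − 50·8.9 − 40·9.8 = 0 → B_y = 837/6.9 = 121.304 ≈ 121.3 kN.
ΣF_y = 0: A_y + 121.304 − 50 − 40 = 0 → A_y = -31.30 kN.
ΣF_x = 0: A_x + 15 = 0 → A_x = -15.00 kN.

A_x = -15.00 kN, A_y = -31.30 kN, B_y = 121.3 kN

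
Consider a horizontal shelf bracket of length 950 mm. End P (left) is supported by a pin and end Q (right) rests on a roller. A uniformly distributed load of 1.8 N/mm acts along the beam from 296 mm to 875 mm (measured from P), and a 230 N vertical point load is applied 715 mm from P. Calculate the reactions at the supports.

Resultant of the distributed load: 1.8 × 579 = 1042.2 N at 585.5 mm from P.
Moments about P: Q_y·950 − (1.8·579)·585.5 − 230·715 = 0 → Q_y = 774658.1/950 = 815.43 ≈ 815.4 N.
ΣF_y = 0: P_y + 815.43 − 1.8·579 − 230 = 0 → P_y = 456.8 N.
ΣF_x = 0: no horizontal applied forces, so P_x = 0.

P_x = 0, P_y = 456.8 N, Q_y = 815.4 N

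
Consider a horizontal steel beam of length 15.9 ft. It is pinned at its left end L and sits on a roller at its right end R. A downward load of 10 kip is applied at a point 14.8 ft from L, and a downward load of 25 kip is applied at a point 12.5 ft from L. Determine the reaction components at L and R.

ΣM about L: R_y·15.9 − 10·14.8 − 25·12.5 = 0 → R_y = 460.5/15.9 = 28.9623 ≈ 28.96 kip.
ΣF_y = 0: L_y + 28.9623 − 10 − 25 = 0 → L_y = 6.038 kip.
ΣF_x = 0: no horizontal applied forces, so L_x = 0.

L_x = 0, L_y = 6.038 kip, R_y = 28.96 kip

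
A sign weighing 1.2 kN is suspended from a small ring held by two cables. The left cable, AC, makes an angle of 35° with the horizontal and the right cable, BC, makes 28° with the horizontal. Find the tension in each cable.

ΣF_x = 0: −T_AC·cos35° + T_BC·cos28° = 0 → T_BC = 0.927747·T_AC.
ΣF_y = 0: T_AC·sin35° + T_BC·sin28° = 1.2.
Substitute: T_AC·(0.573576 + 0.927747·0.469472) = 1.2 → T_AC = 1.18915 ≈ 1.189 kN.
Then T_BC = 0.927747 × 1.18915 = 1.103 kN.

T_AC = 1.189 kN, T_BC = 1.103 kN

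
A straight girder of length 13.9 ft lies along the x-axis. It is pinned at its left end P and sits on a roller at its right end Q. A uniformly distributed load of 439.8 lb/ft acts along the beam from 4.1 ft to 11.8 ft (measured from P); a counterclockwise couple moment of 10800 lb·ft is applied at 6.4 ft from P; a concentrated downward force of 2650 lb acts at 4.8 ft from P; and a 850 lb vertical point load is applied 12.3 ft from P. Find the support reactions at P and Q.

Resultant of the distributed load: 439.8 × 7.7 = 3386.46 lb at 7.95 ft from P.
Taking moments about P: Q_y·13.9 − (439.8·7.7)·7.95 + 10800 − 2650·4.8 − 850·12.3 = 0 → Q_y = 39297.357/13.9 = 2827.15 ≈ 2827 lb.
ΣF_y = 0: P_y + 2827.15 − 439.8·7.7 − 2650 − 850 = 0 → P_y = 4059 lb.
ΣF_x = 0: no horizontal applied forces, so P_x = 0.

P_x = 0, P_y = 4059 lb, Q_y = 2827 lb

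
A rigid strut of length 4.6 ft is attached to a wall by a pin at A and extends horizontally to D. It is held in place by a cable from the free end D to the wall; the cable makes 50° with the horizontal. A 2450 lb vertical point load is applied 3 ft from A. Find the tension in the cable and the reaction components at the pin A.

ΣM about A: T·sin50°·4.6 − 2450·3 = 0 → T = 7350/(4.6·0.766044) = 2085.82 ≈ 2086 lb.
ΣF_x = 0: A_x − T·cos50° = 0 → A_x = 2085.82 × 0.642788 = 1341 lb.
ΣF_y = 0: A_y + T·sin50° − 2450 = 0 → A_y = 2450 − 2085.82 × 0.766044 = 852.2 lb.

T = 2086 lb, A_x = 1341 lb, A_y = 852.2 lb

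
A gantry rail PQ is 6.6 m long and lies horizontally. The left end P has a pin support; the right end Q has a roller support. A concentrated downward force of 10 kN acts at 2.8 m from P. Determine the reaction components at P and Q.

Moments about P: Q_y·6.6 − 10·2.8 = 0 → Q_y = 28/6.6 = 4.24242 ≈ 4.242 kN.
ΣF_y = 0: P_y + 4.24242 − 10 = 0 → P_y = 5.758 kN.
ΣF_x = 0: no horizontal applied forces, so P_x = 0.

P_x = 0, P_y = 5.758 kN, Q_y = 4.242 kN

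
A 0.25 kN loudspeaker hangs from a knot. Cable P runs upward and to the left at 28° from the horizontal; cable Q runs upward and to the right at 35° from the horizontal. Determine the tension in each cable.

T_P = 0.2298 kN, T_Q = 0.2477 kN

ΣF_x = 0: −T_P·cos28° + T_Q·cos35° = 0 → T_Q = 1.07788·T_P.
ΣF_y = 0: T_P·sin28° + T_Q·sin35° = 0.25.
Substitute: T_P·(0.469472 + 1.07788·0.573576) = 0.25 → T_P = 0.229839 ≈ 0.2298 kN.
Then T_Q = 1.07788 × 0.229839 = 0.2477 kN.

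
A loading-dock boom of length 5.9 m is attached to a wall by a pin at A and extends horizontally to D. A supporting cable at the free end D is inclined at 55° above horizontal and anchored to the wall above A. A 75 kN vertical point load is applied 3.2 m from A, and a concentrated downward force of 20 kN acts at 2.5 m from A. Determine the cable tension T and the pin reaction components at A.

ΣM about A: T·sin55°·5.9 − 75·3.2 − 20·2.5 = 0 → T = 290/(5.9·0.819152) = 60.0042 ≈ 60.00 kN.
ΣF_x = 0: A_x − T·cos55° = 0 → A_x = 60.0042 × 0.573576 = 34.42 kN.
ΣF_y = 0: A_y + T·sin55° − 75 − 20 = 0 → A_y = 95 − 60.0042 × 0.819152 = 45.85 kN.

T = 60.00 kN, A_x = 34.42 kN, A_y = 45.85 kN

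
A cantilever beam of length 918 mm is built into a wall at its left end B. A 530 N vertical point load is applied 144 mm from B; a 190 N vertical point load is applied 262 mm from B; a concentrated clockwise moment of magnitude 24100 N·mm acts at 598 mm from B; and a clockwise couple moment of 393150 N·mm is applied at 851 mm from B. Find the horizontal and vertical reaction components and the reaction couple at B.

B_x = 0, B_y = 720.0 N, M_B = 543400 N·mm

ΣF_x = 0: B_x = 0.
ΣF_y = 0: B_y − 530 − 190 = 0 → B_y = 720.0 N.
ΣM about B: M_B − 530·144 − 190·262 − 24100 − 393150 = 0 → M_B = 543400 N·mm.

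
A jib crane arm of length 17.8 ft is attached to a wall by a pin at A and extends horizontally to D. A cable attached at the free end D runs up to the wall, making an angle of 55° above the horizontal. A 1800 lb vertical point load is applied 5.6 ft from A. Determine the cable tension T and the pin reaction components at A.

ΣM about A: T·sin55°·17.8 − 1800·5.6 = 0 → T = 10080/(17.8·0.819152) = 691.315 ≈ 691.3 lb.
ΣF_x = 0: A_x − T·cos55° = 0 → A_x = 691.315 × 0.573576 = 396.5 lb.
ΣF_y = 0: A_y + T·sin55° − 1800 = 0 → A_y = 1800 − 691.315 × 0.819152 = 1234 lb.

T = 691.3 lb, A_x = 396.5 lb, A_y = 1234 lb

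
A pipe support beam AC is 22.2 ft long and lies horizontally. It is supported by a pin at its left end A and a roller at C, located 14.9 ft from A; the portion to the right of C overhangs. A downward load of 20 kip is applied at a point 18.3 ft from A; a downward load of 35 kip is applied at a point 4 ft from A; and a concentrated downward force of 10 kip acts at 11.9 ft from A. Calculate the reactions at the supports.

Taking moments about A: C_y·14.9 − 20·18.3 − 35·4 − 10·11.9 = 0 → C_y = 625/14.9 = 41.9463 ≈ 41.95 kip.
ΣF_y = 0: A_y + 41.9463 − 20 − 35 − 10 = 0 → A_y = 23.05 kip.
ΣF_x = 0: no horizontal applied forces, so A_x = 0.

A_x = 0, A_y = 23.05 kip, C_y = 41.95 kip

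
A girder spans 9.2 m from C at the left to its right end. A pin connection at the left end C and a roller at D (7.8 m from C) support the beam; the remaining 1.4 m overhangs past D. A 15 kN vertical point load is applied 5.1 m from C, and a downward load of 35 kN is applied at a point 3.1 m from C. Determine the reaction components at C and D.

ΣM about C: D_y·7.8 − 15·5.1 − 35·3.1 = 0 → D_y = 185/7.8 = 23.7179 ≈ 23.72 kN.
ΣF_y = 0: C_y + 23.7179 − 15 − 35 = 0 → C_y = 26.28 kN.
ΣF_x = 0: no horizontal applied forces, so C_x = 0.

C_x = 0, C_y = 26.28 kN, D_y = 23.72 kN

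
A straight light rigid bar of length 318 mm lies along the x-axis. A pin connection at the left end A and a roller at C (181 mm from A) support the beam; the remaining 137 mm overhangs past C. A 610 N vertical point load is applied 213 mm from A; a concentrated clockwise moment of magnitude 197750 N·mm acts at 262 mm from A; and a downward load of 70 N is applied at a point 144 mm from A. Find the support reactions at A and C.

Taking moments about A: C_y·181 − 610·213 − 197750 − 70·144 = 0 → C_y = 337760/181 = 1866.08 ≈ 1866 N.
ΣF_y = 0: A_y + 1866.08 − 610 − 70 = 0 → A_y = -1186 N.
ΣF_x = 0: no horizontal applied forces, so A_x = 0.

A_x = 0, A_y = -1186 N, C_y = 1866 N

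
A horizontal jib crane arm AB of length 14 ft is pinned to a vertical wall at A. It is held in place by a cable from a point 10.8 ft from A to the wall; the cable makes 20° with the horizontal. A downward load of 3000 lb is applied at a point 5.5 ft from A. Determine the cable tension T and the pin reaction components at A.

T = 4467 lb, A_x = 4198 lb, A_y = 1472 lb

ΣM about A: T·sin20°·10.8 − 3000·5.5 = 0 → T = 16500/(10.8·0.34202) = 4466.93 ≈ 4467 lb.
ΣF_x = 0: A_x − T·cos20° = 0 → A_x = 4466.93 × 0.939693 = 4198 lb.
ΣF_y = 0: A_y + T·sin20° − 3000 = 0 → A_y = 3000 − 4466.93 × 0.34202 = 1472 lb.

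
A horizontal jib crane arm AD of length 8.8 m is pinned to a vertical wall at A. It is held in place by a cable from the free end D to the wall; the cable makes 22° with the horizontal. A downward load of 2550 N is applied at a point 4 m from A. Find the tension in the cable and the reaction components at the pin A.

ΣM about A: T·sin22°·8.8 − 2550·4 = 0 → T = 10200/(8.8·0.374607) = 3094.15 ≈ 3094 N.
ΣF_x = 0: A_x − T·cos22° = 0 → A_x = 3094.15 × 0.927184 = 2869 N.
ΣF_y = 0: A_y + T·sin22° − 2550 = 0 → A_y = 2550 − 3094.15 × 0.374607 = 1391 N.

T = 3094 N, A_x = 2869 N, A_y = 1391 N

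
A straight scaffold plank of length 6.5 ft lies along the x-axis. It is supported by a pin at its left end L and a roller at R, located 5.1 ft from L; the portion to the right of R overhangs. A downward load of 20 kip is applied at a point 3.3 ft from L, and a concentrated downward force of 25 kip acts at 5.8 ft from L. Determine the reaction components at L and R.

Taking moments about L: R_y·5.1 − 20·3.3 − 25·5.8 = 0 → R_y = 211/5.1 = 41.3725 ≈ 41.37 kip.
ΣF_y = 0: L_y + 41.3725 − 20 − 25 = 0 → L_y = 3.627 kip.
ΣF_x = 0: no horizontal applied forces, so L_x = 0.

L_x = 0, L_y = 3.627 kip, R_y = 41.37 kip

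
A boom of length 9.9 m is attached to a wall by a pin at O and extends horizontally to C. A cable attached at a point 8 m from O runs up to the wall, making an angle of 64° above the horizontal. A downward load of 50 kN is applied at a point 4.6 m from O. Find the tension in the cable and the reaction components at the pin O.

T = 31.99 kN, O_x = 14.02 kN, O_y = 21.25 kN

ΣM about O: T·sin64°·8 − 50·4.6 = 0 → T = 230/(8·0.898794) = 31.9873 ≈ 31.99 kN.
ΣF_x = 0: O_x − T·cos64° = 0 → O_x = 31.9873 × 0.438371 = 14.02 kN.
ΣF_y = 0: O_y + T·sin64° − 50 = 0 → O_y = 50 − 31.9873 × 0.898794 = 21.25 kN.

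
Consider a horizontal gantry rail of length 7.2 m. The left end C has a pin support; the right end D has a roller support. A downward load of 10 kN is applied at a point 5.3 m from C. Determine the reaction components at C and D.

C_x = 0, C_y = 2.639 kN, D_y = 7.361 kN

Moments about C: D_y·7.2 − 10·5.3 = 0 → D_y = 53/7.2 = 7.36111 ≈ 7.361 kN.
ΣF_y = 0: C_y + 7.36111 − 10 = 0 → C_y = 2.639 kN.
ΣF_x = 0: no horizontal applied forces, so C_x = 0.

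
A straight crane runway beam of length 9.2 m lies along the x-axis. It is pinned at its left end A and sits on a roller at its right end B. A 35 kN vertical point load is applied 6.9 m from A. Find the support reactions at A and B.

Moments about A: B_y·9.2 − 35·6.9 = 0 → B_y = 241.5/9.2 = 26.25 kN.
ΣF_y = 0: A_y + 26.25 − 35 = 0 → A_y = 8.750 kN.
ΣF_x = 0: no horizontal applied forces, so A_x = 0.

A_x = 0, A_y = 8.750 kN, B_y = 26.25 kN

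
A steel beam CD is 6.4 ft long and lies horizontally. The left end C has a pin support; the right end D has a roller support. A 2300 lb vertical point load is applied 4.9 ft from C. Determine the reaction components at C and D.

ΣM about C: D_y·6.4 − 2300·4.9 = 0 → D_y = 11270/6.4 = 1760.94 ≈ 1761 lb.
ΣF_y = 0: C_y + 1760.94 − 2300 = 0 → C_y = 539.1 lb.
ΣF_x = 0: no horizontal applied forces, so C_x = 0.

C_x = 0, C_y = 539.1 lb, D_y = 1761 lb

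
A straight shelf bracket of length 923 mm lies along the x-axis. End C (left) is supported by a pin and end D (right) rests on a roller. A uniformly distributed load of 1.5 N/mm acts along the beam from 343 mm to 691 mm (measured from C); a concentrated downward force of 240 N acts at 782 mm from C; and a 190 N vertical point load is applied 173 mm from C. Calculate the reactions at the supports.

Resultant of the distributed load: 1.5 × 348 = 522 N at 517 mm from C.
ΣM about C: D_y·923 − (1.5·348)·517 − 240·782 − 190·173 = 0 → D_y = 490424/923 = 531.337 ≈ 531.3 N.
ΣF_y = 0: C_y + 531.337 − 1.5·348 − 240 − 190 = 0 → C_y = 420.7 N.
ΣF_x = 0: no horizontal applied forces, so C_x = 0.

C_x = 0, C_y = 420.7 N, D_y = 531.3 N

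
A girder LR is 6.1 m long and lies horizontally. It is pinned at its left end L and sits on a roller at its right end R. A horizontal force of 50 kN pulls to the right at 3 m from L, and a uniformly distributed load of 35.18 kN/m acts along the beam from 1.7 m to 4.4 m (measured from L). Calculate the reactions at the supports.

Resultant of the distributed load: 35.18 × 2.7 = 94.986 kN at 3.05 m from L.
Taking moments about L: R_y·6.1 − (35.18·2.7)·3.05 = 0 → R_y = 289.7073/6.1 = 47.493 ≈ 47.49 kN.
ΣF_y = 0: L_y + 47.493 − 35.18·2.7 = 0 → L_y = 47.49 kN.
ΣF_x = 0: L_x + 50 = 0 → L_x = -50.00 kN.

L_x = -50.00 kN, L_y = 47.49 kN, R_y = 47.49 kN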